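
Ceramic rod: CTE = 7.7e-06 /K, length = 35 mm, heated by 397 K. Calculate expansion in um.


dL = 7.7e-06 * 35 * 397 * 1000 = 106.992 um

106.992


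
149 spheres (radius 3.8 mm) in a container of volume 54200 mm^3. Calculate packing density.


V_sphere = 4/3*pi*3.8^3 = 229.8473 mm^3
Total V = 149*229.8473 = 34247.2477 mm^3
PD = 34247.2477 / 54200 = 0.632

0.632


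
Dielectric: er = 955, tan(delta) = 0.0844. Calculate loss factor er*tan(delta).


Loss = 955 * 0.0844 = 80.602

80.602


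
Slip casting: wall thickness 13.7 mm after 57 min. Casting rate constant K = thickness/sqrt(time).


K = 13.7 / sqrt(57) = 13.7 / 7.5498 = 1.815 mm/min^0.5

1.815


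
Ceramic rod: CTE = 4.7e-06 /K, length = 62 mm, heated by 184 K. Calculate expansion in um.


dL = 4.7e-06 * 62 * 184 * 1000 = 53.618 um

53.618


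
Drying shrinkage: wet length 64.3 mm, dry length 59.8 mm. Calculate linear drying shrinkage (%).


DS = (64.3 - 59.8) / 64.3 * 100 = 7.0%

7.0


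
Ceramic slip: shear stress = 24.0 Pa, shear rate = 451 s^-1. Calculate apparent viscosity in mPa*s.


eta = tau/gamma * 1000 = 24.0/451 * 1000 = 53.2 mPa*s

53.2


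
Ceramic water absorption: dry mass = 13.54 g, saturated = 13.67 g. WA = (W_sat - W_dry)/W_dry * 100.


WA = (13.67 - 13.54) / 13.54 * 100 = 0.96%

0.96


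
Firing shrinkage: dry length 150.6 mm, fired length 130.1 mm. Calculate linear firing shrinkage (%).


FS = (150.6 - 130.1) / 150.6 * 100 = 13.61%

13.61


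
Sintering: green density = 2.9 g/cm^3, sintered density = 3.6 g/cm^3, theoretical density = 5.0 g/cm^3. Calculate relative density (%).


Relative = 3.6 / 5.0 * 100 = 72.0%

72.0


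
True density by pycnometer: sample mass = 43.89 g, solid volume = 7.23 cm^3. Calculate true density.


TD = 43.89 / 7.23 = 6.071 g/cm^3

6.071


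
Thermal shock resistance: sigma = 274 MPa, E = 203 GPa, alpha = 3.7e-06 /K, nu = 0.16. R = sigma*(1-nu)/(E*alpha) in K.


R = 274*(1-0.16)/(203*1000*3.7e-06) = 306 K

306


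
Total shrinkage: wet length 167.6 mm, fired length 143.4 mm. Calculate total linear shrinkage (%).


TS = (167.6 - 143.4) / 167.6 * 100 = 14.44%

14.44


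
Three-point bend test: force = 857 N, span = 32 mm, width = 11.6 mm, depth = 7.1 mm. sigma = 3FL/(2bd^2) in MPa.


sigma = 3*857*32/(2*11.6*7.1^2) = 70.3 MPa

70.3


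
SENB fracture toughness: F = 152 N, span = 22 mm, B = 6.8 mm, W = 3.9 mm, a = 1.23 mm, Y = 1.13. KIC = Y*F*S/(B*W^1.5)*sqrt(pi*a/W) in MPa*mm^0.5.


KIC = 1.13*152*22/(6.8*3.9^1.5)*sqrt(pi*1.23/3.9) = 71.82

71.82


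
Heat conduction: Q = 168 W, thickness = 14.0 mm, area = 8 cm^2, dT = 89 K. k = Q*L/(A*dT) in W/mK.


k = 168*14.0/1000/(8/10000*89) = 33.03 W/mK

33.03


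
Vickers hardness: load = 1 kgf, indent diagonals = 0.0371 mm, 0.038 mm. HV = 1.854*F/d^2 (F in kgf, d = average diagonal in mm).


d_avg = (0.0371+0.038)/2 = 0.03755 mm
HV = 1.854*1/0.03755^2 = 1315

1315


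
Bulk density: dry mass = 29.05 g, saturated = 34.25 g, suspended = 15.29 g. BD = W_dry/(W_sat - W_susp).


BD = 29.05 / (34.25 - 15.29) = 29.05 / 18.96 = 1.532 g/cm^3

1.532


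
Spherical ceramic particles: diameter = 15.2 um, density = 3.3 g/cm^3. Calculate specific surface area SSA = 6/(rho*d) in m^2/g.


SSA = 6 / (3.3 * 15.2) = 0.12 m^2/g

0.12


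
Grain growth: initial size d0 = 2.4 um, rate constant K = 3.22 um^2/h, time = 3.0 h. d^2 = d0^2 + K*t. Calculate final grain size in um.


d^2 = 2.4^2 + 3.22*3.0 = 15.42
d = sqrt(15.42) = 3.93 um

3.93


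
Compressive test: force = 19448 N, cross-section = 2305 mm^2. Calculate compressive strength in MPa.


CS = 19448 / 2305 = 8.4 MPa

8.4


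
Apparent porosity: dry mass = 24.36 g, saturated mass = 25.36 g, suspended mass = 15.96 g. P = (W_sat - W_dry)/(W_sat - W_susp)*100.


P = (25.36 - 24.36) / (25.36 - 15.96) * 100 = 1.0 / 9.4 * 100 = 10.6%

10.6


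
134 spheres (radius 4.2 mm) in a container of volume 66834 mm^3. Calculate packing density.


V_sphere = 4/3*pi*4.2^3 = 310.3391 mm^3
Total V = 134*310.3391 = 41585.4394 mm^3
PD = 41585.4394 / 66834 = 0.622

0.622


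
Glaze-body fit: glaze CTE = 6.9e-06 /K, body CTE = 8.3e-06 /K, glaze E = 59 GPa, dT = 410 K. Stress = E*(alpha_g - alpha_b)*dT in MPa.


Stress = 59*1000*(6.9e-06 - 8.3e-06)*410 = -33.9 MPa

-33.9


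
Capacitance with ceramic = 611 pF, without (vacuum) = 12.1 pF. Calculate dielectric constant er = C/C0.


er = 611 / 12.1 = 50.5

50.5


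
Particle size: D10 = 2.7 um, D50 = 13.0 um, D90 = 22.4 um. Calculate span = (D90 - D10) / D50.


Span = (22.4 - 2.7) / 13.0 = 19.7 / 13.0 = 1.515

1.515


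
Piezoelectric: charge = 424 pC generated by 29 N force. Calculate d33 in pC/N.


d33 = 424 / 29 = 14.6 pC/N

14.6


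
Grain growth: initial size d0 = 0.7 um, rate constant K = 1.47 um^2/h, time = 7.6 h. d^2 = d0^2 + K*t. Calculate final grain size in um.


d^2 = 0.7^2 + 1.47*7.6 = 11.662
d = sqrt(11.662) = 3.41 um

3.41


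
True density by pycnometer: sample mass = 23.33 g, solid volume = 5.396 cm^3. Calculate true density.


TD = 23.33 / 5.396 = 4.324 g/cm^3

4.324


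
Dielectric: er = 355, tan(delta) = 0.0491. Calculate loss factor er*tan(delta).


Loss = 355 * 0.0491 = 17.431

17.431


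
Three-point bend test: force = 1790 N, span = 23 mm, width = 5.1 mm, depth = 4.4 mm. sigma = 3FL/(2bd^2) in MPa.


sigma = 3*1790*23/(2*5.1*4.4^2) = 625.5 MPa

625.5


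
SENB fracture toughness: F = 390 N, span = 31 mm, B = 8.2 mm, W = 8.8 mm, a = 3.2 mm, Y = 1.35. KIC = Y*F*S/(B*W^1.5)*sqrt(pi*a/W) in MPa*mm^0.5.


KIC = 1.35*390*31/(8.2*8.8^1.5)*sqrt(pi*3.2/8.8) = 81.49

81.49


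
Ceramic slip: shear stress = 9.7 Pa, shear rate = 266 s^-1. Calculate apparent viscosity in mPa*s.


eta = tau/gamma * 1000 = 9.7/266 * 1000 = 36.5 mPa*s

36.5


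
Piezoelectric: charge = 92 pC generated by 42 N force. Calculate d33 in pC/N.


d33 = 92 / 42 = 2.2 pC/N

2.2


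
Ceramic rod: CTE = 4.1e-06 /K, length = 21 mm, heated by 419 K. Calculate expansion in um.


dL = 4.1e-06 * 21 * 419 * 1000 = 36.076 um

36.076


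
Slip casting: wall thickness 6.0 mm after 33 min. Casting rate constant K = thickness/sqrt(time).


K = 6.0 / sqrt(33) = 6.0 / 5.7446 = 1.044 mm/min^0.5

1.044


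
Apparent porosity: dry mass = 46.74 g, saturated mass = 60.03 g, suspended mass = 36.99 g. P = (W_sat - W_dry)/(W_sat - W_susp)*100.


P = (60.03 - 46.74) / (60.03 - 36.99) * 100 = 13.29 / 23.04 * 100 = 57.7%

57.7


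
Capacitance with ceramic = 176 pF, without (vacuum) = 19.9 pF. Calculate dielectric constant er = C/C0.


er = 176 / 19.9 = 8.84

8.84


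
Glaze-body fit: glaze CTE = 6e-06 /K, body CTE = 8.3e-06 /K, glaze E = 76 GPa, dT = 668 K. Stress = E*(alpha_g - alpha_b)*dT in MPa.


Stress = 76*1000*(6e-06 - 8.3e-06)*668 = -116.8 MPa

-116.8


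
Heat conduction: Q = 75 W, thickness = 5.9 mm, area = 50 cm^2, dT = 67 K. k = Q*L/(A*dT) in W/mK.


k = 75*5.9/1000/(50/10000*67) = 1.32 W/mK

1.32


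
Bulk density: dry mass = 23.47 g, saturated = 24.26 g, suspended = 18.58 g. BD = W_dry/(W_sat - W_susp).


BD = 23.47 / (24.26 - 18.58) = 23.47 / 5.68 = 4.132 g/cm^3

4.132


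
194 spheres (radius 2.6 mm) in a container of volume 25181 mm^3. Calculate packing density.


V_sphere = 4/3*pi*2.6^3 = 73.6222 mm^3
Total V = 194*73.6222 = 14282.7068 mm^3
PD = 14282.7068 / 25181 = 0.567

0.567


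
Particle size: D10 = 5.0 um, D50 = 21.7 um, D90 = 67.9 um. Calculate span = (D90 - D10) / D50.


Span = (67.9 - 5.0) / 21.7 = 62.9 / 21.7 = 2.899

2.899


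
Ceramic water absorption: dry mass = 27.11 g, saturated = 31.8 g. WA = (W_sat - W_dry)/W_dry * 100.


WA = (31.8 - 27.11) / 27.11 * 100 = 17.3%

17.3


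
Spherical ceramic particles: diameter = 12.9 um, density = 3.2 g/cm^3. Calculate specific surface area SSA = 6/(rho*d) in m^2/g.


SSA = 6 / (3.2 * 12.9) = 0.145 m^2/g

0.145


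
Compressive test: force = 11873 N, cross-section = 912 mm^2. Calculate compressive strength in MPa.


CS = 11873 / 912 = 13.0 MPa

13.0


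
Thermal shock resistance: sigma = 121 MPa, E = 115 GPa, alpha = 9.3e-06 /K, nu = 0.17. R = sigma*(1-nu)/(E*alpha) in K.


R = 121*(1-0.17)/(115*1000*9.3e-06) = 94 K

94


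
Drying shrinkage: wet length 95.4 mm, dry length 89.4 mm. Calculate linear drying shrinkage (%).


DS = (95.4 - 89.4) / 95.4 * 100 = 6.29%

6.29


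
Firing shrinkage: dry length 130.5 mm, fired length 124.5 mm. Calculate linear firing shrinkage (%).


FS = (130.5 - 124.5) / 130.5 * 100 = 4.6%

4.6


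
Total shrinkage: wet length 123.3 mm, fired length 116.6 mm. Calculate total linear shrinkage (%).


TS = (123.3 - 116.6) / 123.3 * 100 = 5.43%

5.43


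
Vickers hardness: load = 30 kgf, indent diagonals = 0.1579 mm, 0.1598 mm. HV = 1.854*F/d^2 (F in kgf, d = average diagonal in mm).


d_avg = (0.1579+0.1598)/2 = 0.15885 mm
HV = 1.854*30/0.15885^2 = 2204

2204


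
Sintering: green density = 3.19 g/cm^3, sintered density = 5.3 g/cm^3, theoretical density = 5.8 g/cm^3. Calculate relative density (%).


Relative = 5.3 / 5.8 * 100 = 91.4%

91.4


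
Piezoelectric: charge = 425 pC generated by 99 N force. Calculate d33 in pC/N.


d33 = 425 / 99 = 4.3 pC/N

4.3


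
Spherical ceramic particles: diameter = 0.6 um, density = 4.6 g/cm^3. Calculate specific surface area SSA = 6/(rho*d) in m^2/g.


SSA = 6 / (4.6 * 0.6) = 2.174 m^2/g

2.174


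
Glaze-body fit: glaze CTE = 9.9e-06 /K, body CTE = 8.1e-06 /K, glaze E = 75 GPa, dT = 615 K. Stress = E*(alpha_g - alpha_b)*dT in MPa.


Stress = 75*1000*(9.9e-06 - 8.1e-06)*615 = 83.0 MPa

83.0


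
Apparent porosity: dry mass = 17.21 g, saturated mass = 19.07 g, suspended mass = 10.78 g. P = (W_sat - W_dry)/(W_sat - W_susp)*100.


P = (19.07 - 17.21) / (19.07 - 10.78) * 100 = 1.86 / 8.29 * 100 = 22.4%

22.4


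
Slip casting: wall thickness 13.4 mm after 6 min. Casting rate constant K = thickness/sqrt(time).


K = 13.4 / sqrt(6) = 13.4 / 2.4495 = 5.471 mm/min^0.5

5.471


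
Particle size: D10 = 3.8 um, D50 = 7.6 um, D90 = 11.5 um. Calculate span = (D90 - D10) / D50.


Span = (11.5 - 3.8) / 7.6 = 7.7 / 7.6 = 1.013

1.013


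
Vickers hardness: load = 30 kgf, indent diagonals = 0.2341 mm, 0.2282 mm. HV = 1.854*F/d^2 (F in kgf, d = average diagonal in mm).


d_avg = (0.2341+0.2282)/2 = 0.23115 mm
HV = 1.854*30/0.23115^2 = 1041

1041


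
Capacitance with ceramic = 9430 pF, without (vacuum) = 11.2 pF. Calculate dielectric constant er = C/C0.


er = 9430 / 11.2 = 841.96

841.96


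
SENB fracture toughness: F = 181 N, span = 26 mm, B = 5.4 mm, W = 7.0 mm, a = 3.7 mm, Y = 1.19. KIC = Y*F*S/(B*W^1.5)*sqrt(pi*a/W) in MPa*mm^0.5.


KIC = 1.19*181*26/(5.4*7.0^1.5)*sqrt(pi*3.7/7.0) = 72.16

72.16


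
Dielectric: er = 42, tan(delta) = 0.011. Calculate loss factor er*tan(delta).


Loss = 42 * 0.011 = 0.462

0.462


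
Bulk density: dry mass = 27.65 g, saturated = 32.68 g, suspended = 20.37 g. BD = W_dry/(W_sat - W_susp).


BD = 27.65 / (32.68 - 20.37) = 27.65 / 12.31 = 2.246 g/cm^3

2.246


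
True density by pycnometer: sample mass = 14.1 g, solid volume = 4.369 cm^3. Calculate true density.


TD = 14.1 / 4.369 = 3.227 g/cm^3

3.227


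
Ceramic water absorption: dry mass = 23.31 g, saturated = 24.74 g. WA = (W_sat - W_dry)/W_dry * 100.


WA = (24.74 - 23.31) / 23.31 * 100 = 6.13%

6.13


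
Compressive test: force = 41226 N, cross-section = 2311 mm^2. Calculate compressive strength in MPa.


CS = 41226 / 2311 = 17.8 MPa

17.8


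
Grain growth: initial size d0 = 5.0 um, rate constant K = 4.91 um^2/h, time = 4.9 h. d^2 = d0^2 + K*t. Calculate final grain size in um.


d^2 = 5.0^2 + 4.91*4.9 = 49.059
d = sqrt(49.059) = 7.0 um

7.0


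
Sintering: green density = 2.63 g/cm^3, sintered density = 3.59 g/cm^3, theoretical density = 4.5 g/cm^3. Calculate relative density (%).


Relative = 3.59 / 4.5 * 100 = 79.8%

79.8


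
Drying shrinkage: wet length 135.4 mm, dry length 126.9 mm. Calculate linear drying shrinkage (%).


DS = (135.4 - 126.9) / 135.4 * 100 = 6.28%

6.28


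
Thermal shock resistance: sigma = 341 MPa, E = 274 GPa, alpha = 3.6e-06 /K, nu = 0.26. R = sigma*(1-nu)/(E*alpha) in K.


R = 341*(1-0.26)/(274*1000*3.6e-06) = 256 K

256


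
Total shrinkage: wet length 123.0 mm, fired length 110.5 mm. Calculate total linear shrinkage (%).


TS = (123.0 - 110.5) / 123.0 * 100 = 10.16%

10.16


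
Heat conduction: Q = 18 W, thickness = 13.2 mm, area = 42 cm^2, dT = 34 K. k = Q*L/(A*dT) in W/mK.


k = 18*13.2/1000/(42/10000*34) = 1.66 W/mK

1.66


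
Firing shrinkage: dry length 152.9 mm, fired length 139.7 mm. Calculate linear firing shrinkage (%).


FS = (152.9 - 139.7) / 152.9 * 100 = 8.63%

8.63


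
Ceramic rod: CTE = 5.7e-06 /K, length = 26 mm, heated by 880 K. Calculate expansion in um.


dL = 5.7e-06 * 26 * 880 * 1000 = 130.416 um

130.416


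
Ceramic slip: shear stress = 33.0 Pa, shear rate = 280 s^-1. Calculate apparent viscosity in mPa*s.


eta = tau/gamma * 1000 = 33.0/280 * 1000 = 117.9 mPa*s

117.9


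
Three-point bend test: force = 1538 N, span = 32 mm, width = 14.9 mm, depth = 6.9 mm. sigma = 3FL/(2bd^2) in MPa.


sigma = 3*1538*32/(2*14.9*6.9^2) = 104.1 MPa

104.1


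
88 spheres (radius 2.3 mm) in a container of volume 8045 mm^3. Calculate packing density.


V_sphere = 4/3*pi*2.3^3 = 50.965 mm^3
Total V = 88*50.965 = 4484.92 mm^3
PD = 4484.92 / 8045 = 0.557

0.557


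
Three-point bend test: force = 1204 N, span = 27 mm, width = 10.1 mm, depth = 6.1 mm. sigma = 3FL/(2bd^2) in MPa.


sigma = 3*1204*27/(2*10.1*6.1^2) = 129.7 MPa

129.7


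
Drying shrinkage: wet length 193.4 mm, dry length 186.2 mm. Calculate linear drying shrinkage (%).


DS = (193.4 - 186.2) / 193.4 * 100 = 3.72%

3.72


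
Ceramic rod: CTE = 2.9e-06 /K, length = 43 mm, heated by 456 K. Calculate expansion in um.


dL = 2.9e-06 * 43 * 456 * 1000 = 56.863 um

56.863


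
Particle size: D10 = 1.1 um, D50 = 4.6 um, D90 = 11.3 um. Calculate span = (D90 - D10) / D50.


Span = (11.3 - 1.1) / 4.6 = 10.2 / 4.6 = 2.217

2.217


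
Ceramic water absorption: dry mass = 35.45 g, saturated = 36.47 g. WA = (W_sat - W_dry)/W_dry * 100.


WA = (36.47 - 35.45) / 35.45 * 100 = 2.88%

2.88


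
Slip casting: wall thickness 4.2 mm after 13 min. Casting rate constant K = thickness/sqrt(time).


K = 4.2 / sqrt(13) = 4.2 / 3.6056 = 1.165 mm/min^0.5

1.165


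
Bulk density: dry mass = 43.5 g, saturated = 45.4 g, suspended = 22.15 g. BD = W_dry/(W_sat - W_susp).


BD = 43.5 / (45.4 - 22.15) = 43.5 / 23.25 = 1.871 g/cm^3

1.871


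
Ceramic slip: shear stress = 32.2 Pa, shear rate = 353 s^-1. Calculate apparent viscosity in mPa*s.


eta = tau/gamma * 1000 = 32.2/353 * 1000 = 91.2 mPa*s

91.2


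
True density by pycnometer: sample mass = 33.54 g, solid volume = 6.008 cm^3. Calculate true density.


TD = 33.54 / 6.008 = 5.583 g/cm^3

5.583


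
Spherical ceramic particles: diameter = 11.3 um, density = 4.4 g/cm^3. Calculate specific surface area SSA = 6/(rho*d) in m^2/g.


SSA = 6 / (4.4 * 11.3) = 0.121 m^2/g

0.121


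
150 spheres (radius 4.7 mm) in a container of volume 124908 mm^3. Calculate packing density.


V_sphere = 4/3*pi*4.7^3 = 434.8928 mm^3
Total V = 150*434.8928 = 65233.92 mm^3
PD = 65233.92 / 124908 = 0.522

0.522


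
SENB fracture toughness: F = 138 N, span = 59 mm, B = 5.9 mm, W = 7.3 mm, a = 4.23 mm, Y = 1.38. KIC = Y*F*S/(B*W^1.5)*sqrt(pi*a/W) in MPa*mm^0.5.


KIC = 1.38*138*59/(5.9*7.3^1.5)*sqrt(pi*4.23/7.3) = 130.27

130.27


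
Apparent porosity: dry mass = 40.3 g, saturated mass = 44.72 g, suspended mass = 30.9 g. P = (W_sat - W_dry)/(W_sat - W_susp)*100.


P = (44.72 - 40.3) / (44.72 - 30.9) * 100 = 4.42 / 13.82 * 100 = 32.0%

32.0


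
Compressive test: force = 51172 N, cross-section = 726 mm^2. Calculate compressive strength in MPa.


CS = 51172 / 726 = 70.5 MPa

70.5


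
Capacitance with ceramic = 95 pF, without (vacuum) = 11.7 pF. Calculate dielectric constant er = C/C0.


er = 95 / 11.7 = 8.12

8.12


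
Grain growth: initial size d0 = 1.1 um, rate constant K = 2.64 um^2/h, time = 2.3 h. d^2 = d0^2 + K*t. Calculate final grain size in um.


d^2 = 1.1^2 + 2.64*2.3 = 7.282
d = sqrt(7.282) = 2.7 um

2.7


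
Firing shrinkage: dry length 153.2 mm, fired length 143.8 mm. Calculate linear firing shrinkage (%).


FS = (153.2 - 143.8) / 153.2 * 100 = 6.14%

6.14


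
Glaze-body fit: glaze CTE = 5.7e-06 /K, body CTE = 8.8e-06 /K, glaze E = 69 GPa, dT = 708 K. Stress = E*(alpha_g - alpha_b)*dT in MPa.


Stress = 69*1000*(5.7e-06 - 8.8e-06)*708 = -151.4 MPa

-151.4


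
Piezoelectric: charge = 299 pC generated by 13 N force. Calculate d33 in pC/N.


d33 = 299 / 13 = 23.0 pC/N

23.0


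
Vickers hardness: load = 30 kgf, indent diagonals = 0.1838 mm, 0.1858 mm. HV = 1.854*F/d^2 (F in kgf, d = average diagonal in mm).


d_avg = (0.1838+0.1858)/2 = 0.1848 mm
HV = 1.854*30/0.1848^2 = 1629

1629


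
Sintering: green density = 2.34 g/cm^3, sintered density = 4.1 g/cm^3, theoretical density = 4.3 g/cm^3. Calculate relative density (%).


Relative = 4.1 / 4.3 * 100 = 95.3%

95.3


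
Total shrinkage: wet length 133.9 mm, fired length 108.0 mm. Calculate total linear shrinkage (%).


TS = (133.9 - 108.0) / 133.9 * 100 = 19.34%

19.34


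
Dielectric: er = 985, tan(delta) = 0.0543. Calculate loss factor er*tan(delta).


Loss = 985 * 0.0543 = 53.486

53.486


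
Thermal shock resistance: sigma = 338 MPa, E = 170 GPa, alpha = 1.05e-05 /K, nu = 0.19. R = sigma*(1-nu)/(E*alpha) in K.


R = 338*(1-0.19)/(170*1000*1.05e-05) = 153 K

153


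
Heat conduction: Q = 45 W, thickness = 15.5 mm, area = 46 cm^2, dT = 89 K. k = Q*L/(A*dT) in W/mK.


k = 45*15.5/1000/(46/10000*89) = 1.7 W/mK

1.7


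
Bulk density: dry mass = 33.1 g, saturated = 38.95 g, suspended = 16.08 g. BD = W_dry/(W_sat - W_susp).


BD = 33.1 / (38.95 - 16.08) = 33.1 / 22.87 = 1.447 g/cm^3

1.447


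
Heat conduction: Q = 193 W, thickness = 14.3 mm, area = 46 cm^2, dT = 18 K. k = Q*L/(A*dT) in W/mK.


k = 193*14.3/1000/(46/10000*18) = 33.33 W/mK

33.33


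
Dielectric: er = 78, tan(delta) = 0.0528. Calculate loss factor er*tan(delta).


Loss = 78 * 0.0528 = 4.118

4.118


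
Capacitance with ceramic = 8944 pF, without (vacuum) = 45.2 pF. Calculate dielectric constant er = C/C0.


er = 8944 / 45.2 = 197.88

197.88


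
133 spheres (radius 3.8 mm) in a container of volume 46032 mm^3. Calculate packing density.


V_sphere = 4/3*pi*3.8^3 = 229.8473 mm^3
Total V = 133*229.8473 = 30569.6909 mm^3
PD = 30569.6909 / 46032 = 0.664

0.664


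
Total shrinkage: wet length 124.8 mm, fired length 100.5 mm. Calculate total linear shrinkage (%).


TS = (124.8 - 100.5) / 124.8 * 100 = 19.47%

19.47


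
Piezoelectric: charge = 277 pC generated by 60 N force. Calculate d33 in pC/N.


d33 = 277 / 60 = 4.6 pC/N

4.6


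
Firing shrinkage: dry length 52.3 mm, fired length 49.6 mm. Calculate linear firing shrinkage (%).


FS = (52.3 - 49.6) / 52.3 * 100 = 5.16%

5.16


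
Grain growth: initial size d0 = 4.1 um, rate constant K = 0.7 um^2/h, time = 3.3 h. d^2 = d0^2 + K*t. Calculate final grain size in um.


d^2 = 4.1^2 + 0.7*3.3 = 19.12
d = sqrt(19.12) = 4.37 um

4.37


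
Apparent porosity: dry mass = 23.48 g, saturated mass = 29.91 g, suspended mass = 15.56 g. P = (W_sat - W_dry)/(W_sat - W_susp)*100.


P = (29.91 - 23.48) / (29.91 - 15.56) * 100 = 6.43 / 14.35 * 100 = 44.8%

44.8


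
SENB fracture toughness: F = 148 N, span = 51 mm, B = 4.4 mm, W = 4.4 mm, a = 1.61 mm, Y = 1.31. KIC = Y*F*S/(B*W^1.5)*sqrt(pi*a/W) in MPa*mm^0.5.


KIC = 1.31*148*51/(4.4*4.4^1.5)*sqrt(pi*1.61/4.4) = 261.06

261.06


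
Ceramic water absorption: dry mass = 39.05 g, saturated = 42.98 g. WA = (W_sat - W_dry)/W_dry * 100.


WA = (42.98 - 39.05) / 39.05 * 100 = 10.06%

10.06


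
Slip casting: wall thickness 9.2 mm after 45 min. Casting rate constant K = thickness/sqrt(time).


K = 9.2 / sqrt(45) = 9.2 / 6.7082 = 1.371 mm/min^0.5

1.371


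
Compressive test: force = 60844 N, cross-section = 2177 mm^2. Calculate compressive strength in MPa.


CS = 60844 / 2177 = 27.9 MPa

27.9


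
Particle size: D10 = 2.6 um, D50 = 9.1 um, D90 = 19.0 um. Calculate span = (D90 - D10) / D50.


Span = (19.0 - 2.6) / 9.1 = 16.4 / 9.1 = 1.802

1.802


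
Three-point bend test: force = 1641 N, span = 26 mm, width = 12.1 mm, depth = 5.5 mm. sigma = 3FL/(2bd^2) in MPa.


sigma = 3*1641*26/(2*12.1*5.5^2) = 174.8 MPa

174.8


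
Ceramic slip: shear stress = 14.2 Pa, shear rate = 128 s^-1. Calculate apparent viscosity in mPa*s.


eta = tau/gamma * 1000 = 14.2/128 * 1000 = 110.9 mPa*s

110.9


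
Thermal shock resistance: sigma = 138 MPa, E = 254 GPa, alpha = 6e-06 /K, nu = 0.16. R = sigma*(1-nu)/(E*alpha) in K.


R = 138*(1-0.16)/(254*1000*6e-06) = 76 K

76


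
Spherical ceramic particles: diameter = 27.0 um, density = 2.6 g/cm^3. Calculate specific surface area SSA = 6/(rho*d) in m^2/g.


SSA = 6 / (2.6 * 27.0) = 0.085 m^2/g

0.085


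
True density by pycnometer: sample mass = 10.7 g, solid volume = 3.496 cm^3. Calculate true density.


TD = 10.7 / 3.496 = 3.061 g/cm^3

3.061


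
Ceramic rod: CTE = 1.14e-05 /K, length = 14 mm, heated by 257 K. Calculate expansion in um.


dL = 1.14e-05 * 14 * 257 * 1000 = 41.017 um

41.017


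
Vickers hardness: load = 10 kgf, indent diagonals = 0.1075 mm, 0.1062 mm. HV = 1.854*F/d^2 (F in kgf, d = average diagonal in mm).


d_avg = (0.1075+0.1062)/2 = 0.10685 mm
HV = 1.854*10/0.10685^2 = 1624

1624


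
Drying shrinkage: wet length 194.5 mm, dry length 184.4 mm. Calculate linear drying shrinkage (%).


DS = (194.5 - 184.4) / 194.5 * 100 = 5.19%

5.19


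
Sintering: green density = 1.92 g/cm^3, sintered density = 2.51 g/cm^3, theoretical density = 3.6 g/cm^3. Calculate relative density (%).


Relative = 2.51 / 3.6 * 100 = 69.7%

69.7


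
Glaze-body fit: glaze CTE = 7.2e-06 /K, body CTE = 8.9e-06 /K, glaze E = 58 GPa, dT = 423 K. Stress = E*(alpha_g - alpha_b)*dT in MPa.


Stress = 58*1000*(7.2e-06 - 8.9e-06)*423 = -41.7 MPa

-41.7


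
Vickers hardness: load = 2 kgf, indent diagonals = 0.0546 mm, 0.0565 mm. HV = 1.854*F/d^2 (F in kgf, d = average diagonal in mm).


d_avg = (0.0546+0.0565)/2 = 0.05555 mm
HV = 1.854*2/0.05555^2 = 1202

1202


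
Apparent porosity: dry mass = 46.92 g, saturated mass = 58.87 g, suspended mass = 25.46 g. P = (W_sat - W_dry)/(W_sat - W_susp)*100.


P = (58.87 - 46.92) / (58.87 - 25.46) * 100 = 11.95 / 33.41 * 100 = 35.8%

35.8


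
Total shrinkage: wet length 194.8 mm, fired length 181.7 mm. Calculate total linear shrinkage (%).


TS = (194.8 - 181.7) / 194.8 * 100 = 6.72%

6.72


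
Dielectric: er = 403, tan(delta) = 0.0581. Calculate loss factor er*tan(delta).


Loss = 403 * 0.0581 = 23.414

23.414


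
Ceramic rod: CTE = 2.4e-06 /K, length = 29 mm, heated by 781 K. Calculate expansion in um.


dL = 2.4e-06 * 29 * 781 * 1000 = 54.358 um

54.358


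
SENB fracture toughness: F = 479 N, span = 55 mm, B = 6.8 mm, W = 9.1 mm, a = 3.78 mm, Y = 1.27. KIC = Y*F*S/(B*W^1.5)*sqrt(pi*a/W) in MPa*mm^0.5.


KIC = 1.27*479*55/(6.8*9.1^1.5)*sqrt(pi*3.78/9.1) = 204.75

204.75


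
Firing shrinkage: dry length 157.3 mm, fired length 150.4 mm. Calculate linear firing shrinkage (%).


FS = (157.3 - 150.4) / 157.3 * 100 = 4.39%

4.39


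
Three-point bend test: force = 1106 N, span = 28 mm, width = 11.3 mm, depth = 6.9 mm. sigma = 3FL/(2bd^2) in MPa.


sigma = 3*1106*28/(2*11.3*6.9^2) = 86.3 MPa

86.3


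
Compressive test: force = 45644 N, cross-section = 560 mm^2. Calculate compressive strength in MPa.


CS = 45644 / 560 = 81.5 MPa

81.5


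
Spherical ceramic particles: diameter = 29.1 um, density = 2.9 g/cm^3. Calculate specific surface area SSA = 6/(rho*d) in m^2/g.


SSA = 6 / (2.9 * 29.1) = 0.071 m^2/g

0.071


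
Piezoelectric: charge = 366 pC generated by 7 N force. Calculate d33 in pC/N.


d33 = 366 / 7 = 52.3 pC/N

52.3


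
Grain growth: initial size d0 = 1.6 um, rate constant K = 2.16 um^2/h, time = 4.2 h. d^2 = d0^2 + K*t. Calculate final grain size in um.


d^2 = 1.6^2 + 2.16*4.2 = 11.632
d = sqrt(11.632) = 3.41 um

3.41


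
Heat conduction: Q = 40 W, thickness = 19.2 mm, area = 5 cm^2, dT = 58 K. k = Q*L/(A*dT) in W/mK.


k = 40*19.2/1000/(5/10000*58) = 26.48 W/mK

26.48


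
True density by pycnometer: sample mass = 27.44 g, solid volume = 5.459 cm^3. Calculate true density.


TD = 27.44 / 5.459 = 5.027 g/cm^3

5.027


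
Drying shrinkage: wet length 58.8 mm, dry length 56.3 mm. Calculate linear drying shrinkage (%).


DS = (58.8 - 56.3) / 58.8 * 100 = 4.25%

4.25


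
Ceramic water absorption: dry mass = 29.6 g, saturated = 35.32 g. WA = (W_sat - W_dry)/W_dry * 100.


WA = (35.32 - 29.6) / 29.6 * 100 = 19.32%

19.32


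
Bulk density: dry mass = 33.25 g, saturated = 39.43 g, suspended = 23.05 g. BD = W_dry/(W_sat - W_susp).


BD = 33.25 / (39.43 - 23.05) = 33.25 / 16.38 = 2.03 g/cm^3

2.03


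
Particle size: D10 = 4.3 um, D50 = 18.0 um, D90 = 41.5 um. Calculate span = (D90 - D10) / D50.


Span = (41.5 - 4.3) / 18.0 = 37.2 / 18.0 = 2.067

2.067


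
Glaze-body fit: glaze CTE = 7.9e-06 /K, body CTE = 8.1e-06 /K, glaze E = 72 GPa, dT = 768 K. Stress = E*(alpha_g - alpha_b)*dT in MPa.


Stress = 72*1000*(7.9e-06 - 8.1e-06)*768 = -11.1 MPa

-11.1


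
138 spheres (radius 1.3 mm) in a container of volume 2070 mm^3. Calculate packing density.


V_sphere = 4/3*pi*1.3^3 = 9.2028 mm^3
Total V = 138*9.2028 = 1269.9864 mm^3
PD = 1269.9864 / 2070 = 0.614

0.614


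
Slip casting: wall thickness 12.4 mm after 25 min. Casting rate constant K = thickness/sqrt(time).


K = 12.4 / sqrt(25) = 12.4 / 5.0 = 2.48 mm/min^0.5

2.48


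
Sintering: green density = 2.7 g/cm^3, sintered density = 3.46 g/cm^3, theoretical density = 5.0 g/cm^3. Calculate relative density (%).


Relative = 3.46 / 5.0 * 100 = 69.2%

69.2


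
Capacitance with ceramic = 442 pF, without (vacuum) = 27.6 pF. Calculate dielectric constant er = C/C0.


er = 442 / 27.6 = 16.01

16.01


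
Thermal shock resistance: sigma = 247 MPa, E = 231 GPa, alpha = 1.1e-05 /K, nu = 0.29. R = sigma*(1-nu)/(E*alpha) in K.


R = 247*(1-0.29)/(231*1000*1.1e-05) = 69 K

69


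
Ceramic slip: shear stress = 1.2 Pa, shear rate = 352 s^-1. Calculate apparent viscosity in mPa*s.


eta = tau/gamma * 1000 = 1.2/352 * 1000 = 3.4 mPa*s

3.4


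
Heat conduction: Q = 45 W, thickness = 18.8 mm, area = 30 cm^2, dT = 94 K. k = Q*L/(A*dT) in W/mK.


k = 45*18.8/1000/(30/10000*94) = 3.0 W/mK

3.0


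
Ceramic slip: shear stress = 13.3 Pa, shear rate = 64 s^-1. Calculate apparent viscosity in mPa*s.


eta = tau/gamma * 1000 = 13.3/64 * 1000 = 207.8 mPa*s

207.8


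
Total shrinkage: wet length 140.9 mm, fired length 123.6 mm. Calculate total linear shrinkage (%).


TS = (140.9 - 123.6) / 140.9 * 100 = 12.28%

12.28


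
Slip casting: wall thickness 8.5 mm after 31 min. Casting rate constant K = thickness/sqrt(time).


K = 8.5 / sqrt(31) = 8.5 / 5.5678 = 1.527 mm/min^0.5

1.527


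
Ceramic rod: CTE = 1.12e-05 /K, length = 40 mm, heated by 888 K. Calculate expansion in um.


dL = 1.12e-05 * 40 * 888 * 1000 = 397.824 um

397.824


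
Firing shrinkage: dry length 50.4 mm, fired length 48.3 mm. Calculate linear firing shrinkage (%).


FS = (50.4 - 48.3) / 50.4 * 100 = 4.17%

4.17


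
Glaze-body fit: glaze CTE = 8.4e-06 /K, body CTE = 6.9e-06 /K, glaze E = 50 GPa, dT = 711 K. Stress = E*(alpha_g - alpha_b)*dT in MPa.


Stress = 50*1000*(8.4e-06 - 6.9e-06)*711 = 53.3 MPa

53.3


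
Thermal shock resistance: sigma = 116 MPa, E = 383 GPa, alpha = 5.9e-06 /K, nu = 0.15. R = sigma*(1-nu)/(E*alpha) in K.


R = 116*(1-0.15)/(383*1000*5.9e-06) = 44 K

44


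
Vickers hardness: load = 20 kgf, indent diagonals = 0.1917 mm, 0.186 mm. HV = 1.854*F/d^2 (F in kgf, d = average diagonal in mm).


d_avg = (0.1917+0.186)/2 = 0.18885 mm
HV = 1.854*20/0.18885^2 = 1040

1040


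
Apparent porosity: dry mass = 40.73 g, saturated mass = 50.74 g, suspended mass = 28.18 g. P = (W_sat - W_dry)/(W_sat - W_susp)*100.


P = (50.74 - 40.73) / (50.74 - 28.18) * 100 = 10.01 / 22.56 * 100 = 44.4%

44.4


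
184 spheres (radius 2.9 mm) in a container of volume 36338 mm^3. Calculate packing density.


V_sphere = 4/3*pi*2.9^3 = 102.1604 mm^3
Total V = 184*102.1604 = 18797.5136 mm^3
PD = 18797.5136 / 36338 = 0.517

0.517


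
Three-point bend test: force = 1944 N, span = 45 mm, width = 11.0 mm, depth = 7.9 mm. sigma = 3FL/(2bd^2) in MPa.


sigma = 3*1944*45/(2*11.0*7.9^2) = 191.1 MPa

191.1


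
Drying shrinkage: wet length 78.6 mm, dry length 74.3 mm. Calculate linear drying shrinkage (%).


DS = (78.6 - 74.3) / 78.6 * 100 = 5.47%

5.47


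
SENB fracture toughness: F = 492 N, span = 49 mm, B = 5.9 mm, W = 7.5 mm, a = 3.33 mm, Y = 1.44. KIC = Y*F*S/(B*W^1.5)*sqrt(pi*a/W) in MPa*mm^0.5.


KIC = 1.44*492*49/(5.9*7.5^1.5)*sqrt(pi*3.33/7.5) = 338.33

338.33


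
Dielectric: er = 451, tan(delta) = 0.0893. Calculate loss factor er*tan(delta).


Loss = 451 * 0.0893 = 40.274

40.274


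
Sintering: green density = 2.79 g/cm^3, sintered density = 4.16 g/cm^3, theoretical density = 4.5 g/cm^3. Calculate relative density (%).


Relative = 4.16 / 4.5 * 100 = 92.4%

92.4


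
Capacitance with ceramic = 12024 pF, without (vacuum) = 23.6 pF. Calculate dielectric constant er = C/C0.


er = 12024 / 23.6 = 509.49

509.49


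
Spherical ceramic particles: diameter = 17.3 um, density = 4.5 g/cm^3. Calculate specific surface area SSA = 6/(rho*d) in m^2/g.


SSA = 6 / (4.5 * 17.3) = 0.077 m^2/g

0.077


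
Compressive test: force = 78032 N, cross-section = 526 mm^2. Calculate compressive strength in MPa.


CS = 78032 / 526 = 148.3 MPa

148.3


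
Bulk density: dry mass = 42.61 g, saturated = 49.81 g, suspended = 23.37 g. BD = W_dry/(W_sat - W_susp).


BD = 42.61 / (49.81 - 23.37) = 42.61 / 26.44 = 1.612 g/cm^3

1.612


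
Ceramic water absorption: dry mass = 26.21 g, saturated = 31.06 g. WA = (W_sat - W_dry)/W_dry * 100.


WA = (31.06 - 26.21) / 26.21 * 100 = 18.5%

18.5


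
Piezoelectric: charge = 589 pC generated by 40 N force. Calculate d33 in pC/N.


d33 = 589 / 40 = 14.7 pC/N

14.7


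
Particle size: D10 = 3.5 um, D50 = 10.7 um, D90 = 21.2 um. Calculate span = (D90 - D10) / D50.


Span = (21.2 - 3.5) / 10.7 = 17.7 / 10.7 = 1.654

1.654


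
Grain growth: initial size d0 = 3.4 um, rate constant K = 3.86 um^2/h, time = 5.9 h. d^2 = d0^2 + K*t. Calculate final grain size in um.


d^2 = 3.4^2 + 3.86*5.9 = 34.334
d = sqrt(34.334) = 5.86 um

5.86


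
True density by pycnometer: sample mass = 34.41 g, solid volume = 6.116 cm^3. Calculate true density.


TD = 34.41 / 6.116 = 5.626 g/cm^3

5.626


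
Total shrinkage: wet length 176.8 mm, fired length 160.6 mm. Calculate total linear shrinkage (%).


TS = (176.8 - 160.6) / 176.8 * 100 = 9.16%

9.16


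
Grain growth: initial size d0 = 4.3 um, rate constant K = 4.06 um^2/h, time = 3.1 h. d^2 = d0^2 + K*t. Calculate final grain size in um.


d^2 = 4.3^2 + 4.06*3.1 = 31.076
d = sqrt(31.076) = 5.57 um

5.57


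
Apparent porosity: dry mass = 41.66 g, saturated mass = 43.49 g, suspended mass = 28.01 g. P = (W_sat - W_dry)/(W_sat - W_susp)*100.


P = (43.49 - 41.66) / (43.49 - 28.01) * 100 = 1.83 / 15.48 * 100 = 11.8%

11.8


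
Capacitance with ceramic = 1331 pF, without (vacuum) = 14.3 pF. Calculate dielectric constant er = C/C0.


er = 1331 / 14.3 = 93.08

93.08


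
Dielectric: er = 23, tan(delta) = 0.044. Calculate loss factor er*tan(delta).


Loss = 23 * 0.044 = 1.012

1.012


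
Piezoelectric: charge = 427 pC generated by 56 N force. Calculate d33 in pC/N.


d33 = 427 / 56 = 7.6 pC/N

7.6


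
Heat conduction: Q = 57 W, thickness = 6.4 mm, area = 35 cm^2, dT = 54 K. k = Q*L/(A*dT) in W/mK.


k = 57*6.4/1000/(35/10000*54) = 1.93 W/mK

1.93


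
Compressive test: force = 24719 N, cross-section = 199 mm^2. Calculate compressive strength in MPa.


CS = 24719 / 199 = 124.2 MPa

124.2


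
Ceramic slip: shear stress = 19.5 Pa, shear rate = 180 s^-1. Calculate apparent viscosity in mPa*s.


eta = tau/gamma * 1000 = 19.5/180 * 1000 = 108.3 mPa*s

108.3


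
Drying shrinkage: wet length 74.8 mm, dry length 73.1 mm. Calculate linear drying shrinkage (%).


DS = (74.8 - 73.1) / 74.8 * 100 = 2.27%

2.27


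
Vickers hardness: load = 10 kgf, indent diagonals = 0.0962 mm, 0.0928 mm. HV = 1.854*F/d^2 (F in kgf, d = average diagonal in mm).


d_avg = (0.0962+0.0928)/2 = 0.0945 mm
HV = 1.854*10/0.0945^2 = 2076

2076


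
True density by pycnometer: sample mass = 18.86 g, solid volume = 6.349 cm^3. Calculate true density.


TD = 18.86 / 6.349 = 2.971 g/cm^3

2.971


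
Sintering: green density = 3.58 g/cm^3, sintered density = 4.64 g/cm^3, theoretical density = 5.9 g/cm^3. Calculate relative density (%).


Relative = 4.64 / 5.9 * 100 = 78.6%

78.6


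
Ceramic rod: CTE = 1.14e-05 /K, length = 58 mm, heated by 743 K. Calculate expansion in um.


dL = 1.14e-05 * 58 * 743 * 1000 = 491.272 um

491.272


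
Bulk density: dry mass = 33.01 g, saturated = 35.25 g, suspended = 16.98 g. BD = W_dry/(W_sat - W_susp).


BD = 33.01 / (35.25 - 16.98) = 33.01 / 18.27 = 1.807 g/cm^3

1.807


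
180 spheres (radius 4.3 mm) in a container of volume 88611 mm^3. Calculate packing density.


V_sphere = 4/3*pi*4.3^3 = 333.0381 mm^3
Total V = 180*333.0381 = 59946.858 mm^3
PD = 59946.858 / 88611 = 0.677

0.677


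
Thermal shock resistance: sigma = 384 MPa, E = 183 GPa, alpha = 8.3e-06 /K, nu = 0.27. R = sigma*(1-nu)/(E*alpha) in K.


R = 384*(1-0.27)/(183*1000*8.3e-06) = 185 K

185


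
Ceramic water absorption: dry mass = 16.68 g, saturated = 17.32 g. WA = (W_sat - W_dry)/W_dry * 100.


WA = (17.32 - 16.68) / 16.68 * 100 = 3.84%

3.84


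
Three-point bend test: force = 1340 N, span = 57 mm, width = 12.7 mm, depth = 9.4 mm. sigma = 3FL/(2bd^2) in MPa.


sigma = 3*1340*57/(2*12.7*9.4^2) = 102.1 MPa

102.1


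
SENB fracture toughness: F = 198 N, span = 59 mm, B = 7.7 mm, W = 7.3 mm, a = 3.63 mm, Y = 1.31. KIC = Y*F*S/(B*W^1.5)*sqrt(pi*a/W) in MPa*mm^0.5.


KIC = 1.31*198*59/(7.7*7.3^1.5)*sqrt(pi*3.63/7.3) = 125.94

125.94


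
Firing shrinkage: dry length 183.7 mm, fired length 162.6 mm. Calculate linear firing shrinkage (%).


FS = (183.7 - 162.6) / 183.7 * 100 = 11.49%

11.49


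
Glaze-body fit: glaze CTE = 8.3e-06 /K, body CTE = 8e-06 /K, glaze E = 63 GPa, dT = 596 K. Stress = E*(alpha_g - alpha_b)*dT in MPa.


Stress = 63*1000*(8.3e-06 - 8e-06)*596 = 11.3 MPa

11.3


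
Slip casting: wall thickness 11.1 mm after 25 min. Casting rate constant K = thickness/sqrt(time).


K = 11.1 / sqrt(25) = 11.1 / 5.0 = 2.22 mm/min^0.5

2.22


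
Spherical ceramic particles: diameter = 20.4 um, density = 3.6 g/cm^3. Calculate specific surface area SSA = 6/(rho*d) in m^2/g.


SSA = 6 / (3.6 * 20.4) = 0.082 m^2/g

0.082


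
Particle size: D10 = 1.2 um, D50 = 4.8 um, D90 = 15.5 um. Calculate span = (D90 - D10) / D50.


Span = (15.5 - 1.2) / 4.8 = 14.3 / 4.8 = 2.979

2.979


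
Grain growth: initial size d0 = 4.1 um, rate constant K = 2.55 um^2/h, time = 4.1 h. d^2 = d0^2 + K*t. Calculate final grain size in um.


d^2 = 4.1^2 + 2.55*4.1 = 27.265
d = sqrt(27.265) = 5.22 um

5.22


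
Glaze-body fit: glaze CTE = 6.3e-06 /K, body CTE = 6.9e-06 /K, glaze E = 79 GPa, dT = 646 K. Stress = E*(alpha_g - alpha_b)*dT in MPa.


Stress = 79*1000*(6.3e-06 - 6.9e-06)*646 = -30.6 MPa

-30.6


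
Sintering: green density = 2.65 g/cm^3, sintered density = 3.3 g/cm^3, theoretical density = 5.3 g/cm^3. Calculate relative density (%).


Relative = 3.3 / 5.3 * 100 = 62.3%

62.3


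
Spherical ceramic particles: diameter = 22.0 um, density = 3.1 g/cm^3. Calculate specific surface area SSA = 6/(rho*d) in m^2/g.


SSA = 6 / (3.1 * 22.0) = 0.088 m^2/g

0.088


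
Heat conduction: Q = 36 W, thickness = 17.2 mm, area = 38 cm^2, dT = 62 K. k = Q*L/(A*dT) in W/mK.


k = 36*17.2/1000/(38/10000*62) = 2.63 W/mK

2.63


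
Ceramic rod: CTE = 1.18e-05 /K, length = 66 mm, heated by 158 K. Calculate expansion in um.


dL = 1.18e-05 * 66 * 158 * 1000 = 123.05 um

123.05


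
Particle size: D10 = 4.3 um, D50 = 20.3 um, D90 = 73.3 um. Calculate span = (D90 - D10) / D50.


Span = (73.3 - 4.3) / 20.3 = 69.0 / 20.3 = 3.399

3.399


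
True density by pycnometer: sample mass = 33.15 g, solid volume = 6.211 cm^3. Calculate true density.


TD = 33.15 / 6.211 = 5.337 g/cm^3

5.337


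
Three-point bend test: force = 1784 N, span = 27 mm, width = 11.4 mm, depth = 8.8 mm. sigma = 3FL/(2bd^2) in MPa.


sigma = 3*1784*27/(2*11.4*8.8^2) = 81.8 MPa

81.8


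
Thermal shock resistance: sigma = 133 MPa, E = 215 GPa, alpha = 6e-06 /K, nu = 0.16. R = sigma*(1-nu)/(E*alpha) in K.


R = 133*(1-0.16)/(215*1000*6e-06) = 87 K

87


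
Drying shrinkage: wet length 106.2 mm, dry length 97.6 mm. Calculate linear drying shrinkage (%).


DS = (106.2 - 97.6) / 106.2 * 100 = 8.1%

8.1


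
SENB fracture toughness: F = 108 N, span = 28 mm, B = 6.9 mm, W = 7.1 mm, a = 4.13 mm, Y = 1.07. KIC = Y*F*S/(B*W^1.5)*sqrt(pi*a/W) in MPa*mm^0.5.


KIC = 1.07*108*28/(6.9*7.1^1.5)*sqrt(pi*4.13/7.1) = 33.51

33.51


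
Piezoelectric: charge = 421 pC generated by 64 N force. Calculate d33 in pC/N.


d33 = 421 / 64 = 6.6 pC/N

6.6


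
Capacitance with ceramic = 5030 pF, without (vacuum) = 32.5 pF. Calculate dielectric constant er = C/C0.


er = 5030 / 32.5 = 154.77

154.77


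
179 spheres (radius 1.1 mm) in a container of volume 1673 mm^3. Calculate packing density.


V_sphere = 4/3*pi*1.1^3 = 5.5753 mm^3
Total V = 179*5.5753 = 997.9787 mm^3
PD = 997.9787 / 1673 = 0.597

0.597


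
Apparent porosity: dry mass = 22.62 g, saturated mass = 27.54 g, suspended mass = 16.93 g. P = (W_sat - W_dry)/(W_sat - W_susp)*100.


P = (27.54 - 22.62) / (27.54 - 16.93) * 100 = 4.92 / 10.61 * 100 = 46.4%

46.4


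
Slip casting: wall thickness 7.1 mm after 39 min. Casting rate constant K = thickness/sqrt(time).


K = 7.1 / sqrt(39) = 7.1 / 6.245 = 1.137 mm/min^0.5

1.137


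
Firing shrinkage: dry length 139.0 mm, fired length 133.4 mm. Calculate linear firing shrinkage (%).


FS = (139.0 - 133.4) / 139.0 * 100 = 4.03%

4.03


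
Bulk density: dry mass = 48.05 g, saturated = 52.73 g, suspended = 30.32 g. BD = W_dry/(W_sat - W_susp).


BD = 48.05 / (52.73 - 30.32) = 48.05 / 22.41 = 2.144 g/cm^3

2.144


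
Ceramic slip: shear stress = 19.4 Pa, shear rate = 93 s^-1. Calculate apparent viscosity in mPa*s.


eta = tau/gamma * 1000 = 19.4/93 * 1000 = 208.6 mPa*s

208.6


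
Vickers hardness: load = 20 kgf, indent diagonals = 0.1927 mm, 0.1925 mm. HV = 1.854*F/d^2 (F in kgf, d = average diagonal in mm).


d_avg = (0.1927+0.1925)/2 = 0.1926 mm
HV = 1.854*20/0.1926^2 = 1000

1000


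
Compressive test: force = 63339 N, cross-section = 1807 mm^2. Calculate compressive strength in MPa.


CS = 63339 / 1807 = 35.1 MPa

35.1
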